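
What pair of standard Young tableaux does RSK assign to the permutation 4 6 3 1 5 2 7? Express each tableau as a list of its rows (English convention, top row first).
Insert each entry of the permutation into P by Schensted row insertion, recording in Q the position of each new cell.

Insert 4: appended to row 1. P = [[4]], Q = [[1]].
Insert 6: appended to row 1. P = [[4, 6]], Q = [[1, 2]].
Insert 3: 3 bumps 4 from row 1; 4 starts row 2. P = [[3, 6], [4]], Q = [[1, 2], [3]].
Insert 1: 1 bumps 3 from row 1; 3 bumps 4 from row 2; 4 starts row 3. P = [[1, 6], [3], [4]], Q = [[1, 2], [3], [4]].
Insert 5: 5 bumps 6 from row 1; 6 appends to row 2. P = [[1, 5], [3, 6], [4]], Q = [[1, 2], [3, 5], [4]].
Insert 2: 2 bumps 5 from row 1; 5 bumps 6 from row 2; 6 appends to row 3. P = [[1, 2], [3, 5], [4, 6]], Q = [[1, 2], [3, 5], [4, 6]].
Insert 7: appended to row 1. P = [[1, 2, 7], [3, 5], [4, 6]], Q = [[1, 2, 7], [3, 5], [4, 6]].

So P = [[1, 2, 7], [3, 5], [4, 6]], Q = [[1, 2, 7], [3, 5], [4, 6]].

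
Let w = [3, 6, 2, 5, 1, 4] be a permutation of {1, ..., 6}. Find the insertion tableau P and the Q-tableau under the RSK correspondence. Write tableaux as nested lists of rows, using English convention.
P = [[1, 4], [2, 5], [3, 6]], Q = [[1, 2], [3, 4], [5, 6]]

Insert each entry of the permutation into P by Schensted row insertion, recording in Q the position of each new cell.

Insert 3: appended to row 1. P = [[3]].
Insert 6: appended to row 1. P = [[3, 6]].
Insert 2: 2 bumps 3 from row 1; 3 starts row 2. P = [[2, 6], [3]].
Insert 5: 5 bumps 6 from row 1; 6 appends to row 2. P = [[2, 5], [3, 6]].
Insert 1: 1 bumps 2 from row 1; 2 bumps 3 from row 2; 3 starts row 3. P = [[1, 5], [2, 6], [3]].
Insert 4: 4 bumps 5 from row 1; 5 bumps 6 from row 2; 6 appends to row 3. P = [[1, 4], [2, 5], [3, 6]].

So P = [[1, 4], [2, 5], [3, 6]], Q = [[1, 2], [3, 4], [5, 6]].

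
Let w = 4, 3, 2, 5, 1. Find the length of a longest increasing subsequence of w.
2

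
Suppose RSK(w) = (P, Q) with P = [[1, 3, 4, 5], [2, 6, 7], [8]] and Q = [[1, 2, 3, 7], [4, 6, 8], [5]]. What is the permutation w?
Reverse the RSK construction: for i from n down to 1, find the cell of Q containing i, remove the entry at that cell from P, and reverse-bump it up through P; the value ejected from row 1 is w(i).

Step i=8: Q has 8 at row 2, column 3; remove 7 from row 2 of P and reverse-bump: 7 enters row 1 and ejects 5. So w(8) = 5. P is now [[1, 3, 4, 7], [2, 6], [8]].
Step i=7: Q has 7 at row 1, column 4; remove that cell from P, ejecting 7. So w(7) = 7. P is now [[1, 3, 4], [2, 6], [8]].
Step i=6: Q has 6 at row 2, column 2; remove 6 from row 2 of P and reverse-bump: 6 enters row 1 and ejects 4. So w(6) = 4. P is now [[1, 3, 6], [2], [8]].
Step i=5: Q has 5 at row 3, column 1; remove 8 from row 3 of P and reverse-bump: 8 enters row 2 and ejects 2; 2 enters row 1 and ejects 1. So w(5) = 1. P is now [[2, 3, 6], [8]].
Step i=4: Q has 4 at row 2, column 1; remove 8 from row 2 of P and reverse-bump: 8 enters row 1 and ejects 6. So w(4) = 6. P is now [[2, 3, 8]].
Step i=3: Q has 3 at row 1, column 3; remove that cell from P, ejecting 8. So w(3) = 8. P is now [[2, 3]].
Step i=2: Q has 2 at row 1, column 2; remove that cell from P, ejecting 3. So w(2) = 3. P is now [[2]].
Step i=1: Q has 1 at row 1, column 1; remove that cell from P, ejecting 2. So w(1) = 2. P is now [].

So w = 2 3 8 6 1 4 7 5.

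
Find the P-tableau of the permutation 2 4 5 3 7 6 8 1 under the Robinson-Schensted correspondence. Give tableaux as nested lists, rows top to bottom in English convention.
Insert 2: appended to row 1. P = [[2]].
Insert 4: appended to row 1. P = [[2, 4]].
Insert 5: appended to row 1. P = [[2, 4, 5]].
Insert 3: 3 bumps 4 from row 1; 4 starts row 2. P = [[2, 3, 5], [4]].
Insert 7: appended to row 1. P = [[2, 3, 5, 7], [4]].
Insert 6: 6 bumps 7 from row 1; 7 appends to row 2. P = [[2, 3, 5, 6], [4, 7]].
Insert 8: appended to row 1. P = [[2, 3, 5, 6, 8], [4, 7]].
Insert 1: 1 bumps 2 from row 1; 2 bumps 4 from row 2; 4 starts row 3. P = [[1, 3, 5, 6, 8], [2, 7], [4]].

So P = [[1, 3, 5, 6, 8], [2, 7], [4]].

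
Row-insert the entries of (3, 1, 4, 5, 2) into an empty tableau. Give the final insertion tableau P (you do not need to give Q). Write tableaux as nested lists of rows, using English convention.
After inserting 3: P = [[3]].
After inserting 1: P = [[1], [3]].
After inserting 4: P = [[1, 4], [3]].
After inserting 5: P = [[1, 4, 5], [3]].
After inserting 2: P = [[1, 2, 5], [3, 4]].

So P = [[1, 2, 5], [3, 4]].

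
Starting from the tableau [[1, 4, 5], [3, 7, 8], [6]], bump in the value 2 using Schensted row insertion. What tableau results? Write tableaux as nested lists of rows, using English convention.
In row 1, 2 replaces 4 (the leftmost entry greater than 2); 4 is bumped to row 2. In row 2, 4 replaces 7 (the leftmost entry greater than 4); 7 is bumped to row 3. 7 is appended to row 3. The new tableau is [[1, 2, 5], [3, 4, 8], [6, 7]].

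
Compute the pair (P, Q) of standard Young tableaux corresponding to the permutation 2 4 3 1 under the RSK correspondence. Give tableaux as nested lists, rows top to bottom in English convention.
P = [[1, 3], [2], [4]], Q = [[1, 2], [3], [4]]

Insert each entry of the permutation into P by Schensted row insertion, recording in Q the position of each new cell.

Insert 2: appended to row 1. P = [[2]].
Insert 4: appended to row 1. P = [[2, 4]].
Insert 3: 3 bumps 4 from row 1; 4 starts row 2. P = [[2, 3], [4]].
Insert 1: 1 bumps 2 from row 1; 2 bumps 4 from row 2; 4 starts row 3. P = [[1, 3], [2], [4]].

So P = [[1, 3], [2], [4]], Q = [[1, 2], [3], [4]].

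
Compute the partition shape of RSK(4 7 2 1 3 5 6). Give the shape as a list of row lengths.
RSK row insertion gives P = [[1, 3, 5, 6], [2, 7], [4]], which has shape [4, 2, 1].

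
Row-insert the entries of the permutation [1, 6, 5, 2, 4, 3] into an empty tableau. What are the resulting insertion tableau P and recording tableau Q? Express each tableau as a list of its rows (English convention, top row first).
P = [[1, 2, 3], [4], [5], [6]], Q = [[1, 2, 5], [3], [4], [6]]

Insert each entry of the permutation into P by Schensted row insertion, recording in Q the position of each new cell.

Insert 1: appended to row 1. P = [[1]].
Insert 6: appended to row 1. P = [[1, 6]].
Insert 5: 5 bumps 6 from row 1; 6 starts row 2. P = [[1, 5], [6]].
Insert 2: 2 bumps 5 from row 1; 5 bumps 6 from row 2; 6 starts row 3. P = [[1, 2], [5], [6]].
Insert 4: appended to row 1. P = [[1, 2, 4], [5], [6]].
Insert 3: 3 bumps 4 from row 1; 4 bumps 5 from row 2; 5 bumps 6 from row 3; 6 starts row 4. P = [[1, 2, 3], [4], [5], [6]].

So P = [[1, 2, 3], [4], [5], [6]], Q = [[1, 2, 5], [3], [4], [6]].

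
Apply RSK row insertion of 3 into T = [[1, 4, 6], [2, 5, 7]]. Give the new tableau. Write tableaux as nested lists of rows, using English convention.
In row 1, 3 replaces 4 (the leftmost entry greater than 3); 4 is bumped to row 2. In row 2, 4 replaces 5 (the leftmost entry greater than 4); 5 is bumped to row 3. 5 starts a new row 3. The new tableau is [[1, 3, 6], [2, 4, 7], [5]].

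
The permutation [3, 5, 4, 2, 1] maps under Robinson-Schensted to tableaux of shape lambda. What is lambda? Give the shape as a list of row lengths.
[2, 1, 1, 1]

Row-insert each entry into an empty tableau.

After inserting 3: P = [[3]].
After inserting 5: P = [[3, 5]].
After inserting 4: P = [[3, 4], [5]].
After inserting 2: P = [[2, 4], [3], [5]].
After inserting 1: P = [[1, 4], [2], [3], [5]].

The final insertion tableau P = [[1, 4], [2], [3], [5]] has shape [2, 1, 1, 1].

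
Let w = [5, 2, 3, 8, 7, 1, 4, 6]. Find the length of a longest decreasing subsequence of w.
3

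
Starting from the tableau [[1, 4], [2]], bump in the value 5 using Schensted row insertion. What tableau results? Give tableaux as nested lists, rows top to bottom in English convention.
5 is larger than every entry of row 1, so it is appended to row 1. The new tableau is [[1, 4, 5], [2]].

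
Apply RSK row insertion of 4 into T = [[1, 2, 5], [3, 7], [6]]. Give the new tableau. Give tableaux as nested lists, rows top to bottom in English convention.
[[1, 2, 4], [3, 5], [6, 7]]

In row 1, 4 replaces 5 (the leftmost entry greater than 4); 5 is bumped to row 2. In row 2, 5 replaces 7 (the leftmost entry greater than 5); 7 is bumped to row 3. 7 is appended to row 3. The new tableau is [[1, 2, 4], [3, 5], [6, 7]].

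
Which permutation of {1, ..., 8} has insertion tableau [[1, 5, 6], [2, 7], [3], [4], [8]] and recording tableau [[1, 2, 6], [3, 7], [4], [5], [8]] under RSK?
Reverse the RSK construction: for i from n down to 1, find the cell of Q containing i, remove the entry at that cell from P, and reverse-bump it up through P; the value ejected from row 1 is w(i).

Step i=8: Q has 8 at row 5, column 1; remove 8 from row 5 of P and reverse-bump: 8 enters row 4 and ejects 4; 4 enters row 3 and ejects 3; 3 enters row 2 and ejects 2; 2 enters row 1 and ejects 1. So w(8) = 1. P is now [[2, 5, 6], [3, 7], [4], [8]].
Step i=7: Q has 7 at row 2, column 2; remove 7 from row 2 of P and reverse-bump: 7 enters row 1 and ejects 6. So w(7) = 6. P is now [[2, 5, 7], [3], [4], [8]].
Step i=6: Q has 6 at row 1, column 3; remove that cell from P, ejecting 7. So w(6) = 7. P is now [[2, 5], [3], [4], [8]].
Step i=5: Q has 5 at row 4, column 1; remove 8 from row 4 of P and reverse-bump: 8 enters row 3 and ejects 4; 4 enters row 2 and ejects 3; 3 enters row 1 and ejects 2. So w(5) = 2. P is now [[3, 5], [4], [8]].
Step i=4: Q has 4 at row 3, column 1; remove 8 from row 3 of P and reverse-bump: 8 enters row 2 and ejects 4; 4 enters row 1 and ejects 3. So w(4) = 3. P is now [[4, 5], [8]].
Step i=3: Q has 3 at row 2, column 1; remove 8 from row 2 of P and reverse-bump: 8 enters row 1 and ejects 5. So w(3) = 5. P is now [[4, 8]].
Step i=2: Q has 2 at row 1, column 2; remove that cell from P, ejecting 8. So w(2) = 8. P is now [[4]].
Step i=1: Q has 1 at row 1, column 1; remove that cell from P, ejecting 4. So w(1) = 4. P is now [].

So w = 4 8 5 3 2 7 6 1.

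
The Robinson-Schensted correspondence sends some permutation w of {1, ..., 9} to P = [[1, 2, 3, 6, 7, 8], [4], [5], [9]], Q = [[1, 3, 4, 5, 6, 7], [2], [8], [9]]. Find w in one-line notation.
Reverse the RSK construction: for i from n down to 1, find the cell of Q containing i, remove the entry at that cell from P, and reverse-bump it up through P; the value ejected from row 1 is w(i).

Step i=9: Q has 9 at row 4, column 1; remove 9 from row 4 of P and reverse-bump: 9 enters row 3 and ejects 5; 5 enters row 2 and ejects 4; 4 enters row 1 and ejects 3. So w(9) = 3. P is now [[1, 2, 4, 6, 7, 8], [5], [9]].
Step i=8: Q has 8 at row 3, column 1; remove 9 from row 3 of P and reverse-bump: 9 enters row 2 and ejects 5; 5 enters row 1 and ejects 4. So w(8) = 4. P is now [[1, 2, 5, 6, 7, 8], [9]].
Step i=7: Q has 7 at row 1, column 6; remove that cell from P, ejecting 8. So w(7) = 8. P is now [[1, 2, 5, 6, 7], [9]].
Step i=6: Q has 6 at row 1, column 5; remove that cell from P, ejecting 7. So w(6) = 7. P is now [[1, 2, 5, 6], [9]].
Step i=5: Q has 5 at row 1, column 4; remove that cell from P, ejecting 6. So w(5) = 6. P is now [[1, 2, 5], [9]].
Step i=4: Q has 4 at row 1, column 3; remove that cell from P, ejecting 5. So w(4) = 5. P is now [[1, 2], [9]].
Step i=3: Q has 3 at row 1, column 2; remove that cell from P, ejecting 2. So w(3) = 2. P is now [[1], [9]].
Step i=2: Q has 2 at row 2, column 1; remove 9 from row 2 of P and reverse-bump: 9 enters row 1 and ejects 1. So w(2) = 1. P is now [[9]].
Step i=1: Q has 1 at row 1, column 1; remove that cell from P, ejecting 9. So w(1) = 9. P is now [].

So w = 9 1 2 5 6 7 8 4 3.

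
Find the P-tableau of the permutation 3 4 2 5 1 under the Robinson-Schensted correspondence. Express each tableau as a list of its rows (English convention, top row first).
Insert 3: appended to row 1. P = [[3]].
Insert 4: appended to row 1. P = [[3, 4]].
Insert 2: 2 bumps 3 from row 1; 3 starts row 2. P = [[2, 4], [3]].
Insert 5: appended to row 1. P = [[2, 4, 5], [3]].
Insert 1: 1 bumps 2 from row 1; 2 bumps 3 from row 2; 3 starts row 3. P = [[1, 4, 5], [2], [3]].

So P = [[1, 4, 5], [2], [3]].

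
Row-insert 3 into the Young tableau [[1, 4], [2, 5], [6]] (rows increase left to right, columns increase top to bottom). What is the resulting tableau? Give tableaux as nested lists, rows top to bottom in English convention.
In row 1, 3 replaces 4 (the leftmost entry greater than 3); 4 is bumped to row 2. In row 2, 4 replaces 5 (the leftmost entry greater than 4); 5 is bumped to row 3. In row 3, 5 replaces 6 (the leftmost entry greater than 5); 6 is bumped to row 4. 6 starts a new row 4. The new tableau is [[1, 3], [2, 4], [5], [6]].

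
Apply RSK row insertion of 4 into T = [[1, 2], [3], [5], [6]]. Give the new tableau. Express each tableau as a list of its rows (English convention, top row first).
[[1, 2, 4], [3], [5], [6]]

4 is larger than every entry of row 1, so it is appended to row 1. The new tableau is [[1, 2, 4], [3], [5], [6]].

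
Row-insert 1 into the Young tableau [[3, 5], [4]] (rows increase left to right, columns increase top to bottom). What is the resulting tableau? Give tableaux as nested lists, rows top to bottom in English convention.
In row 1, 1 replaces 3 (the leftmost entry greater than 1); 3 is bumped to row 2. In row 2, 3 replaces 4 (the leftmost entry greater than 3); 4 is bumped to row 3. 4 starts a new row 3. The new tableau is [[1, 5], [3], [4]].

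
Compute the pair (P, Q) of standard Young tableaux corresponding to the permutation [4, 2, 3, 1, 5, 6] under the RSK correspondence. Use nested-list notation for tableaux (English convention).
P = [[1, 3, 5, 6], [2], [4]], Q = [[1, 3, 5, 6], [2], [4]]

Insert each entry of the permutation into P by Schensted row insertion, recording in Q the position of each new cell.

Insert 4: appended to row 1. P = [[4]].
Insert 2: 2 bumps 4 from row 1; 4 starts row 2. P = [[2], [4]].
Insert 3: appended to row 1. P = [[2, 3], [4]].
Insert 1: 1 bumps 2 from row 1; 2 bumps 4 from row 2; 4 starts row 3. P = [[1, 3], [2], [4]].
Insert 5: appended to row 1. P = [[1, 3, 5], [2], [4]].
Insert 6: appended to row 1. P = [[1, 3, 5, 6], [2], [4]].

So P = [[1, 3, 5, 6], [2], [4]], Q = [[1, 3, 5, 6], [2], [4]].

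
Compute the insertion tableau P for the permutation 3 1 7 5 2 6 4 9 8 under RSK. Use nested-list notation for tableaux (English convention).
After inserting 3: P = [[3]].
After inserting 1: P = [[1], [3]].
After inserting 7: P = [[1, 7], [3]].
After inserting 5: P = [[1, 5], [3, 7]].
After inserting 2: P = [[1, 2], [3, 5], [7]].
After inserting 6: P = [[1, 2, 6], [3, 5], [7]].
After inserting 4: P = [[1, 2, 4], [3, 5, 6], [7]].
After inserting 9: P = [[1, 2, 4, 9], [3, 5, 6], [7]].
After inserting 8: P = [[1, 2, 4, 8], [3, 5, 6, 9], [7]].

So P = [[1, 2, 4, 8], [3, 5, 6, 9], [7]].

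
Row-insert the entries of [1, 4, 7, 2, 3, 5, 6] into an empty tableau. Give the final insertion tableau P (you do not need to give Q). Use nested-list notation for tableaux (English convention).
P = [[1, 2, 3, 5, 6], [4, 7]]

After inserting 1: P = [[1]].
After inserting 4: P = [[1, 4]].
After inserting 7: P = [[1, 4, 7]].
After inserting 2: P = [[1, 2, 7], [4]].
After inserting 3: P = [[1, 2, 3], [4, 7]].
After inserting 5: P = [[1, 2, 3, 5], [4, 7]].
After inserting 6: P = [[1, 2, 3, 5, 6], [4, 7]].

So P = [[1, 2, 3, 5, 6], [4, 7]].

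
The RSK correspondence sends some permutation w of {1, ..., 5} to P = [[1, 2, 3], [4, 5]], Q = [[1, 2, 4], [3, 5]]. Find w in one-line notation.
Reverse the RSK construction: for i from n down to 1, find the cell of Q containing i, remove the entry at that cell from P, and reverse-bump it up through P; the value ejected from row 1 is w(i).

Step i=5: Q has 5 at row 2, column 2; remove 5 from row 2 of P and reverse-bump: 5 enters row 1 and ejects 3. So w(5) = 3. P is now [[1, 2, 5], [4]].
Step i=4: Q has 4 at row 1, column 3; remove that cell from P, ejecting 5. So w(4) = 5. P is now [[1, 2], [4]].
Step i=3: Q has 3 at row 2, column 1; remove 4 from row 2 of P and reverse-bump: 4 enters row 1 and ejects 2. So w(3) = 2. P is now [[1, 4]].
Step i=2: Q has 2 at row 1, column 2; remove that cell from P, ejecting 4. So w(2) = 4. P is now [[1]].
Step i=1: Q has 1 at row 1, column 1; remove that cell from P, ejecting 1. So w(1) = 1. P is now [].

So w = 1 4 2 5 3.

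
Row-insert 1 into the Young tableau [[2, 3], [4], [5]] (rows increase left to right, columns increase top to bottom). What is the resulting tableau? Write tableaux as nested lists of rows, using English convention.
[[1, 3], [2], [4], [5]]

In row 1, 1 replaces 2 (the leftmost entry greater than 1); 2 is bumped to row 2. In row 2, 2 replaces 4 (the leftmost entry greater than 2); 4 is bumped to row 3. In row 3, 4 replaces 5 (the leftmost entry greater than 4); 5 is bumped to row 4. 5 starts a new row 4. The new tableau is [[1, 3], [2], [4], [5]].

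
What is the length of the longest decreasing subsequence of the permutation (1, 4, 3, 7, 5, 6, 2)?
3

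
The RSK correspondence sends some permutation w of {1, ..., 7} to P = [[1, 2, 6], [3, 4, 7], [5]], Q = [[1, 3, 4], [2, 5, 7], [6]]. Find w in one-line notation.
3 1 5 7 4 2 6

Reverse RSK: for i = n, n-1, ..., 1, locate i in Q, remove the corresponding corner cell from P, and reverse-bump its entry up through P; the value ejected from row 1 is w(i).

So w = 3 1 5 7 4 2 6.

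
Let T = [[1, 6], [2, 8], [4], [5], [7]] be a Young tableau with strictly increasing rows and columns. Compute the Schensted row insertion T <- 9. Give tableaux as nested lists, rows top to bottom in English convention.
[[1, 6, 9], [2, 8], [4], [5], [7]]

9 is larger than every entry of row 1, so it is appended to row 1. The new tableau is [[1, 6, 9], [2, 8], [4], [5], [7]].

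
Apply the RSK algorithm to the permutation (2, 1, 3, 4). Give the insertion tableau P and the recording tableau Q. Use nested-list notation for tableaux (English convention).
Insert each entry of the permutation into P by Schensted row insertion, recording in Q the position of each new cell.

After inserting 2: P = [[2]].
After inserting 1: P = [[1], [2]].
After inserting 3: P = [[1, 3], [2]].
After inserting 4: P = [[1, 3, 4], [2]].

So P = [[1, 3, 4], [2]], Q = [[1, 3, 4], [2]].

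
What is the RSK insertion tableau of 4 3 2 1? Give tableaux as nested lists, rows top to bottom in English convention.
P = [[1], [2], [3], [4]]

Insert 4: appended to row 1. P = [[4]].
Insert 3: 3 bumps 4 from row 1; 4 starts row 2. P = [[3], [4]].
Insert 2: 2 bumps 3 from row 1; 3 bumps 4 from row 2; 4 starts row 3. P = [[2], [3], [4]].
Insert 1: 1 bumps 2 from row 1; 2 bumps 3 from row 2; 3 bumps 4 from row 3; 4 starts row 4. P = [[1], [2], [3], [4]].

So P = [[1], [2], [3], [4]].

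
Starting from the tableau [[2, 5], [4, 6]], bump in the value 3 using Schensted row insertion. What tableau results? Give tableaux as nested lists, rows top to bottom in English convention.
In row 1, 3 replaces 5 (the leftmost entry greater than 3); 5 is bumped to row 2. In row 2, 5 replaces 6 (the leftmost entry greater than 5); 6 is bumped to row 3. 6 starts a new row 3. The new tableau is [[2, 3], [4, 5], [6]].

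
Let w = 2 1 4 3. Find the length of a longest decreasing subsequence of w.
2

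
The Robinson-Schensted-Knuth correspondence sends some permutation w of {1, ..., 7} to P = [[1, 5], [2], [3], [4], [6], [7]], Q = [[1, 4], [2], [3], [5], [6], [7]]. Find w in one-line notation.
Reverse RSK: for i = n, n-1, ..., 1, locate i in Q, remove the corresponding corner cell from P, and reverse-bump its entry up through P; the value ejected from row 1 is w(i).

So w = 7 6 4 5 3 2 1.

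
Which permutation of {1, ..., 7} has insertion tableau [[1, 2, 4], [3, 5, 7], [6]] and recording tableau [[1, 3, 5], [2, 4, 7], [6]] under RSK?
Reverse the RSK construction: for i from n down to 1, find the cell of Q containing i, remove the entry at that cell from P, and reverse-bump it up through P; the value ejected from row 1 is w(i).

Step i=7: Q has 7 at row 2, column 3; remove 7 from row 2 of P and reverse-bump: 7 enters row 1 and ejects 4. So w(7) = 4. P is now [[1, 2, 7], [3, 5], [6]].
Step i=6: Q has 6 at row 3, column 1; remove 6 from row 3 of P and reverse-bump: 6 enters row 2 and ejects 5; 5 enters row 1 and ejects 2. So w(6) = 2. P is now [[1, 5, 7], [3, 6]].
Step i=5: Q has 5 at row 1, column 3; remove that cell from P, ejecting 7. So w(5) = 7. P is now [[1, 5], [3, 6]].
Step i=4: Q has 4 at row 2, column 2; remove 6 from row 2 of P and reverse-bump: 6 enters row 1 and ejects 5. So w(4) = 5. P is now [[1, 6], [3]].
Step i=3: Q has 3 at row 1, column 2; remove that cell from P, ejecting 6. So w(3) = 6. P is now [[1], [3]].
Step i=2: Q has 2 at row 2, column 1; remove 3 from row 2 of P and reverse-bump: 3 enters row 1 and ejects 1. So w(2) = 1. P is now [[3]].
Step i=1: Q has 1 at row 1, column 1; remove that cell from P, ejecting 3. So w(1) = 3. P is now [].

So w = 3 1 6 5 7 2 4.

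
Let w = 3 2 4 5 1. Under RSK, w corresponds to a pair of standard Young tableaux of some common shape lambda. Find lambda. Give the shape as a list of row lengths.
Row-insert each entry into an empty tableau.

After inserting 3: P = [[3]].
After inserting 2: P = [[2], [3]].
After inserting 4: P = [[2, 4], [3]].
After inserting 5: P = [[2, 4, 5], [3]].
After inserting 1: P = [[1, 4, 5], [2], [3]].

The final insertion tableau P = [[1, 4, 5], [2], [3]] has shape [3, 1, 1].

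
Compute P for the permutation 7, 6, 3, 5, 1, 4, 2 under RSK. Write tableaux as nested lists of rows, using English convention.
P = [[1, 2], [3, 4], [5], [6], [7]]

Insert 7: appended to row 1. P = [[7]].
Insert 6: 6 bumps 7 from row 1; 7 starts row 2. P = [[6], [7]].
Insert 3: 3 bumps 6 from row 1; 6 bumps 7 from row 2; 7 starts row 3. P = [[3], [6], [7]].
Insert 5: appended to row 1. P = [[3, 5], [6], [7]].
Insert 1: 1 bumps 3 from row 1; 3 bumps 6 from row 2; 6 bumps 7 from row 3; 7 starts row 4. P = [[1, 5], [3], [6], [7]].
Insert 4: 4 bumps 5 from row 1; 5 appends to row 2. P = [[1, 4], [3, 5], [6], [7]].
Insert 2: 2 bumps 4 from row 1; 4 bumps 5 from row 2; 5 bumps 6 from row 3; 6 bumps 7 from row 4; 7 starts row 5. P = [[1, 2], [3, 4], [5], [6], [7]].

So P = [[1, 2], [3, 4], [5], [6], [7]].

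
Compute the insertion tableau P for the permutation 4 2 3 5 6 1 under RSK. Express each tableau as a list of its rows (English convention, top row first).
P = [[1, 3, 5, 6], [2], [4]]

Insert 4: appended to row 1. P = [[4]].
Insert 2: 2 bumps 4 from row 1; 4 starts row 2. P = [[2], [4]].
Insert 3: appended to row 1. P = [[2, 3], [4]].
Insert 5: appended to row 1. P = [[2, 3, 5], [4]].
Insert 6: appended to row 1. P = [[2, 3, 5, 6], [4]].
Insert 1: 1 bumps 2 from row 1; 2 bumps 4 from row 2; 4 starts row 3. P = [[1, 3, 5, 6], [2], [4]].

So P = [[1, 3, 5, 6], [2], [4]].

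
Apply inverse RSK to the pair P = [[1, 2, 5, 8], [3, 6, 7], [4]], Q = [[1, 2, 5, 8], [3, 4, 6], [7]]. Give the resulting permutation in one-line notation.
4 6 1 3 7 5 2 8

Reverse the RSK construction: for i from n down to 1, find the cell of Q containing i, remove the entry at that cell from P, and reverse-bump it up through P; the value ejected from row 1 is w(i).

Step i=8: Q has 8 at row 1, column 4; remove that cell from P, ejecting 8. So w(8) = 8. P is now [[1, 2, 5], [3, 6, 7], [4]].
Step i=7: Q has 7 at row 3, column 1; remove 4 from row 3 of P and reverse-bump: 4 enters row 2 and ejects 3; 3 enters row 1 and ejects 2. So w(7) = 2. P is now [[1, 3, 5], [4, 6, 7]].
Step i=6: Q has 6 at row 2, column 3; remove 7 from row 2 of P and reverse-bump: 7 enters row 1 and ejects 5. So w(6) = 5. P is now [[1, 3, 7], [4, 6]].
Step i=5: Q has 5 at row 1, column 3; remove that cell from P, ejecting 7. So w(5) = 7. P is now [[1, 3], [4, 6]].
Step i=4: Q has 4 at row 2, column 2; remove 6 from row 2 of P and reverse-bump: 6 enters row 1 and ejects 3. So w(4) = 3. P is now [[1, 6], [4]].
Step i=3: Q has 3 at row 2, column 1; remove 4 from row 2 of P and reverse-bump: 4 enters row 1 and ejects 1. So w(3) = 1. P is now [[4, 6]].
Step i=2: Q has 2 at row 1, column 2; remove that cell from P, ejecting 6. So w(2) = 6. P is now [[4]].
Step i=1: Q has 1 at row 1, column 1; remove that cell from P, ejecting 4. So w(1) = 4. P is now [].

So w = 4 6 1 3 7 5 2 8.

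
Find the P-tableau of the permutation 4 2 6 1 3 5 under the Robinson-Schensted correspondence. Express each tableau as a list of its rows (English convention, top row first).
P = [[1, 3, 5], [2, 6], [4]]

Insert 4: appended to row 1. P = [[4]].
Insert 2: 2 bumps 4 from row 1; 4 starts row 2. P = [[2], [4]].
Insert 6: appended to row 1. P = [[2, 6], [4]].
Insert 1: 1 bumps 2 from row 1; 2 bumps 4 from row 2; 4 starts row 3. P = [[1, 6], [2], [4]].
Insert 3: 3 bumps 6 from row 1; 6 appends to row 2. P = [[1, 3], [2, 6], [4]].
Insert 5: appended to row 1. P = [[1, 3, 5], [2, 6], [4]].

So P = [[1, 3, 5], [2, 6], [4]].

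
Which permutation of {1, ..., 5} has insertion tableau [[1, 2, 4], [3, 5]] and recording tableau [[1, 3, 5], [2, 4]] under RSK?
3 1 5 2 4

Reverse RSK: for i = n, n-1, ..., 1, locate i in Q, remove the corresponding corner cell from P, and reverse-bump its entry up through P; the value ejected from row 1 is w(i).

So w = 3 1 5 2 4.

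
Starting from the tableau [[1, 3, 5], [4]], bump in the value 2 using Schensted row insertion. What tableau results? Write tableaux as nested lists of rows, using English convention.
[[1, 2, 5], [3], [4]]

In row 1, 2 replaces 3 (the leftmost entry greater than 2); 3 is bumped to row 2. In row 2, 3 replaces 4 (the leftmost entry greater than 3); 4 is bumped to row 3. 4 starts a new row 3. The new tableau is [[1, 2, 5], [3], [4]].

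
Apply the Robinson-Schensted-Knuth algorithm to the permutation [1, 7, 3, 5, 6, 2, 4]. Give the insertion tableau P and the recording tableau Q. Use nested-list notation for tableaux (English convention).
P = [[1, 2, 4, 6], [3, 5], [7]], Q = [[1, 2, 4, 5], [3, 7], [6]]

Insert each entry of the permutation into P by Schensted row insertion, recording in Q the position of each new cell.

Insert 1: appended to row 1. P = [[1]], Q = [[1]].
Insert 7: appended to row 1. P = [[1, 7]], Q = [[1, 2]].
Insert 3: 3 bumps 7 from row 1; 7 starts row 2. P = [[1, 3], [7]], Q = [[1, 2], [3]].
Insert 5: appended to row 1. P = [[1, 3, 5], [7]], Q = [[1, 2, 4], [3]].
Insert 6: appended to row 1. P = [[1, 3, 5, 6], [7]], Q = [[1, 2, 4, 5], [3]].
Insert 2: 2 bumps 3 from row 1; 3 bumps 7 from row 2; 7 starts row 3. P = [[1, 2, 5, 6], [3], [7]], Q = [[1, 2, 4, 5], [3], [6]].
Insert 4: 4 bumps 5 from row 1; 5 appends to row 2. P = [[1, 2, 4, 6], [3, 5], [7]], Q = [[1, 2, 4, 5], [3, 7], [6]].

So P = [[1, 2, 4, 6], [3, 5], [7]], Q = [[1, 2, 4, 5], [3, 7], [6]].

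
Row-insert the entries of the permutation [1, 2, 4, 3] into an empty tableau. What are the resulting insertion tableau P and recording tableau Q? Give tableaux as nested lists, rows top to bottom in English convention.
Insert each entry of the permutation into P by Schensted row insertion, recording in Q the position of each new cell.

After inserting 1: P = [[1]].
After inserting 2: P = [[1, 2]].
After inserting 4: P = [[1, 2, 4]].
After inserting 3: P = [[1, 2, 3], [4]].

So P = [[1, 2, 3], [4]], Q = [[1, 2, 3], [4]].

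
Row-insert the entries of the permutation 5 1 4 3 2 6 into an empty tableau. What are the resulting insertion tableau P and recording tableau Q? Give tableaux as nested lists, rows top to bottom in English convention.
Insert each entry of the permutation into P by Schensted row insertion, recording in Q the position of each new cell.

Insert 5: appended to row 1. P = [[5]].
Insert 1: 1 bumps 5 from row 1; 5 starts row 2. P = [[1], [5]].
Insert 4: appended to row 1. P = [[1, 4], [5]].
Insert 3: 3 bumps 4 from row 1; 4 bumps 5 from row 2; 5 starts row 3. P = [[1, 3], [4], [5]].
Insert 2: 2 bumps 3 from row 1; 3 bumps 4 from row 2; 4 bumps 5 from row 3; 5 starts row 4. P = [[1, 2], [3], [4], [5]].
Insert 6: appended to row 1. P = [[1, 2, 6], [3], [4], [5]].

So P = [[1, 2, 6], [3], [4], [5]], Q = [[1, 3, 6], [2], [4], [5]].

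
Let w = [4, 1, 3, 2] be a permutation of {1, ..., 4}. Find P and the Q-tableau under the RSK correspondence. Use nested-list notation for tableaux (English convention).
Insert each entry of the permutation into P by Schensted row insertion, recording in Q the position of each new cell.

Insert 4: appended to row 1. P = [[4]].
Insert 1: 1 bumps 4 from row 1; 4 starts row 2. P = [[1], [4]].
Insert 3: appended to row 1. P = [[1, 3], [4]].
Insert 2: 2 bumps 3 from row 1; 3 bumps 4 from row 2; 4 starts row 3. P = [[1, 2], [3], [4]].

So P = [[1, 2], [3], [4]], Q = [[1, 3], [2], [4]].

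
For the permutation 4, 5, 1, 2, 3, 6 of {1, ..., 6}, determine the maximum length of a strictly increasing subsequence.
4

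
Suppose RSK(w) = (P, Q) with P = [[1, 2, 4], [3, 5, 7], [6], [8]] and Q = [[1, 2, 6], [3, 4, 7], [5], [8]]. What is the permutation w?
Reverse the RSK construction: for i from n down to 1, find the cell of Q containing i, remove the entry at that cell from P, and reverse-bump it up through P; the value ejected from row 1 is w(i).

Step i=8: Q has 8 at row 4, column 1; remove 8 from row 4 of P and reverse-bump: 8 enters row 3 and ejects 6; 6 enters row 2 and ejects 5; 5 enters row 1 and ejects 4. So w(8) = 4. P is now [[1, 2, 5], [3, 6, 7], [8]].
Step i=7: Q has 7 at row 2, column 3; remove 7 from row 2 of P and reverse-bump: 7 enters row 1 and ejects 5. So w(7) = 5. P is now [[1, 2, 7], [3, 6], [8]].
Step i=6: Q has 6 at row 1, column 3; remove that cell from P, ejecting 7. So w(6) = 7. P is now [[1, 2], [3, 6], [8]].
Step i=5: Q has 5 at row 3, column 1; remove 8 from row 3 of P and reverse-bump: 8 enters row 2 and ejects 6; 6 enters row 1 and ejects 2. So w(5) = 2. P is now [[1, 6], [3, 8]].
Step i=4: Q has 4 at row 2, column 2; remove 8 from row 2 of P and reverse-bump: 8 enters row 1 and ejects 6. So w(4) = 6. P is now [[1, 8], [3]].
Step i=3: Q has 3 at row 2, column 1; remove 3 from row 2 of P and reverse-bump: 3 enters row 1 and ejects 1. So w(3) = 1. P is now [[3, 8]].
Step i=2: Q has 2 at row 1, column 2; remove that cell from P, ejecting 8. So w(2) = 8. P is now [[3]].
Step i=1: Q has 1 at row 1, column 1; remove that cell from P, ejecting 3. So w(1) = 3. P is now [].

So w = 3 8 1 6 2 7 5 4.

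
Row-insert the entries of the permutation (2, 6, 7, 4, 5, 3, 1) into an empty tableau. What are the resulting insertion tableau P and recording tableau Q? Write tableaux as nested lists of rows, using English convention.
Insert each entry of the permutation into P by Schensted row insertion, recording in Q the position of each new cell.

Insert 2: appended to row 1. P = [[2]].
Insert 6: appended to row 1. P = [[2, 6]].
Insert 7: appended to row 1. P = [[2, 6, 7]].
Insert 4: 4 bumps 6 from row 1; 6 starts row 2. P = [[2, 4, 7], [6]].
Insert 5: 5 bumps 7 from row 1; 7 appends to row 2. P = [[2, 4, 5], [6, 7]].
Insert 3: 3 bumps 4 from row 1; 4 bumps 6 from row 2; 6 starts row 3. P = [[2, 3, 5], [4, 7], [6]].
Insert 1: 1 bumps 2 from row 1; 2 bumps 4 from row 2; 4 bumps 6 from row 3; 6 starts row 4. P = [[1, 3, 5], [2, 7], [4], [6]].

So P = [[1, 3, 5], [2, 7], [4], [6]], Q = [[1, 2, 3], [4, 5], [6], [7]].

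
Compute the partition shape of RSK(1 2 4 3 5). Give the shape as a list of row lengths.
Row-insert each entry into an empty tableau.

After inserting 1: P = [[1]].
After inserting 2: P = [[1, 2]].
After inserting 4: P = [[1, 2, 4]].
After inserting 3: P = [[1, 2, 3], [4]].
After inserting 5: P = [[1, 2, 3, 5], [4]].

The final insertion tableau P = [[1, 2, 3, 5], [4]] has shape [4, 1].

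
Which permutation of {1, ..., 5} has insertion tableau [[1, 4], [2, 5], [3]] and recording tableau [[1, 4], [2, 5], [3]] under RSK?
Reverse the RSK construction: for i from n down to 1, find the cell of Q containing i, remove the entry at that cell from P, and reverse-bump it up through P; the value ejected from row 1 is w(i).

Step i=5: Q has 5 at row 2, column 2; remove 5 from row 2 of P and reverse-bump: 5 enters row 1 and ejects 4. So w(5) = 4. P is now [[1, 5], [2], [3]].
Step i=4: Q has 4 at row 1, column 2; remove that cell from P, ejecting 5. So w(4) = 5. P is now [[1], [2], [3]].
Step i=3: Q has 3 at row 3, column 1; remove 3 from row 3 of P and reverse-bump: 3 enters row 2 and ejects 2; 2 enters row 1 and ejects 1. So w(3) = 1. P is now [[2], [3]].
Step i=2: Q has 2 at row 2, column 1; remove 3 from row 2 of P and reverse-bump: 3 enters row 1 and ejects 2. So w(2) = 2. P is now [[3]].
Step i=1: Q has 1 at row 1, column 1; remove that cell from P, ejecting 3. So w(1) = 3. P is now [].

So w = 3 2 1 5 4.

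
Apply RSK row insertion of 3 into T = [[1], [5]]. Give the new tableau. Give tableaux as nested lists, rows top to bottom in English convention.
[[1, 3], [5]]

3 is larger than every entry of row 1, so it is appended to row 1. The new tableau is [[1, 3], [5]].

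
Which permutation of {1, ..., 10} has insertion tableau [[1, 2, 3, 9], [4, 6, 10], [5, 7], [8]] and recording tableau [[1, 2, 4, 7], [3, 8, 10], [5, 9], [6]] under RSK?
1 8 5 7 4 2 10 6 3 9

Reverse the RSK construction: for i from n down to 1, find the cell of Q containing i, remove the entry at that cell from P, and reverse-bump it up through P; the value ejected from row 1 is w(i).

Step i=10: Q has 10 at row 2, column 3; remove 10 from row 2 of P and reverse-bump: 10 enters row 1 and ejects 9. So w(10) = 9. P is now [[1, 2, 3, 10], [4, 6], [5, 7], [8]].
Step i=9: Q has 9 at row 3, column 2; remove 7 from row 3 of P and reverse-bump: 7 enters row 2 and ejects 6; 6 enters row 1 and ejects 3. So w(9) = 3. P is now [[1, 2, 6, 10], [4, 7], [5], [8]].
Step i=8: Q has 8 at row 2, column 2; remove 7 from row 2 of P and reverse-bump: 7 enters row 1 and ejects 6. So w(8) = 6. P is now [[1, 2, 7, 10], [4], [5], [8]].
Step i=7: Q has 7 at row 1, column 4; remove that cell from P, ejecting 10. So w(7) = 10. P is now [[1, 2, 7], [4], [5], [8]].
Step i=6: Q has 6 at row 4, column 1; remove 8 from row 4 of P and reverse-bump: 8 enters row 3 and ejects 5; 5 enters row 2 and ejects 4; 4 enters row 1 and ejects 2. So w(6) = 2. P is now [[1, 4, 7], [5], [8]].
Step i=5: Q has 5 at row 3, column 1; remove 8 from row 3 of P and reverse-bump: 8 enters row 2 and ejects 5; 5 enters row 1 and ejects 4. So w(5) = 4. P is now [[1, 5, 7], [8]].
Step i=4: Q has 4 at row 1, column 3; remove that cell from P, ejecting 7. So w(4) = 7. P is now [[1, 5], [8]].
Step i=3: Q has 3 at row 2, column 1; remove 8 from row 2 of P and reverse-bump: 8 enters row 1 and ejects 5. So w(3) = 5. P is now [[1, 8]].
Step i=2: Q has 2 at row 1, column 2; remove that cell from P, ejecting 8. So w(2) = 8. P is now [[1]].
Step i=1: Q has 1 at row 1, column 1; remove that cell from P, ejecting 1. So w(1) = 1. P is now [].

So w = 1 8 5 7 4 2 10 6 3 9.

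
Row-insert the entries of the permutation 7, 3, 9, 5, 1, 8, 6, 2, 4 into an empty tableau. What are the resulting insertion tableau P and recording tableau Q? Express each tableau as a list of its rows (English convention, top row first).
Insert each entry of the permutation into P by Schensted row insertion, recording in Q the position of each new cell.

Insert 7: appended to row 1. P = [[7]].
Insert 3: 3 bumps 7 from row 1; 7 starts row 2. P = [[3], [7]].
Insert 9: appended to row 1. P = [[3, 9], [7]].
Insert 5: 5 bumps 9 from row 1; 9 appends to row 2. P = [[3, 5], [7, 9]].
Insert 1: 1 bumps 3 from row 1; 3 bumps 7 from row 2; 7 starts row 3. P = [[1, 5], [3, 9], [7]].
Insert 8: appended to row 1. P = [[1, 5, 8], [3, 9], [7]].
Insert 6: 6 bumps 8 from row 1; 8 bumps 9 from row 2; 9 appends to row 3. P = [[1, 5, 6], [3, 8], [7, 9]].
Insert 2: 2 bumps 5 from row 1; 5 bumps 8 from row 2; 8 bumps 9 from row 3; 9 starts row 4. P = [[1, 2, 6], [3, 5], [7, 8], [9]].
Insert 4: 4 bumps 6 from row 1; 6 appends to row 2. P = [[1, 2, 4], [3, 5, 6], [7, 8], [9]].

So P = [[1, 2, 4], [3, 5, 6], [7, 8], [9]], Q = [[1, 3, 6], [2, 4, 9], [5, 7], [8]].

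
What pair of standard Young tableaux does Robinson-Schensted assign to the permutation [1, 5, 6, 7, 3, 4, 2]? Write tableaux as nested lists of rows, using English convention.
P = [[1, 2, 4, 7], [3, 6], [5]], Q = [[1, 2, 3, 4], [5, 6], [7]]

Insert each entry of the permutation into P by Schensted row insertion, recording in Q the position of each new cell.

Insert 1: appended to row 1. P = [[1]], Q = [[1]].
Insert 5: appended to row 1. P = [[1, 5]], Q = [[1, 2]].
Insert 6: appended to row 1. P = [[1, 5, 6]], Q = [[1, 2, 3]].
Insert 7: appended to row 1. P = [[1, 5, 6, 7]], Q = [[1, 2, 3, 4]].
Insert 3: 3 bumps 5 from row 1; 5 starts row 2. P = [[1, 3, 6, 7], [5]], Q = [[1, 2, 3, 4], [5]].
Insert 4: 4 bumps 6 from row 1; 6 appends to row 2. P = [[1, 3, 4, 7], [5, 6]], Q = [[1, 2, 3, 4], [5, 6]].
Insert 2: 2 bumps 3 from row 1; 3 bumps 5 from row 2; 5 starts row 3. P = [[1, 2, 4, 7], [3, 6], [5]], Q = [[1, 2, 3, 4], [5, 6], [7]].

So P = [[1, 2, 4, 7], [3, 6], [5]], Q = [[1, 2, 3, 4], [5, 6], [7]].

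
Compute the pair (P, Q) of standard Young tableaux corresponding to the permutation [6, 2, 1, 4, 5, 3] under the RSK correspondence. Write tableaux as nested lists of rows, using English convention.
Insert each entry of the permutation into P by Schensted row insertion, recording in Q the position of each new cell.

Insert 6: appended to row 1. P = [[6]].
Insert 2: 2 bumps 6 from row 1; 6 starts row 2. P = [[2], [6]].
Insert 1: 1 bumps 2 from row 1; 2 bumps 6 from row 2; 6 starts row 3. P = [[1], [2], [6]].
Insert 4: appended to row 1. P = [[1, 4], [2], [6]].
Insert 5: appended to row 1. P = [[1, 4, 5], [2], [6]].
Insert 3: 3 bumps 4 from row 1; 4 appends to row 2. P = [[1, 3, 5], [2, 4], [6]].

So P = [[1, 3, 5], [2, 4], [6]], Q = [[1, 4, 5], [2, 6], [3]].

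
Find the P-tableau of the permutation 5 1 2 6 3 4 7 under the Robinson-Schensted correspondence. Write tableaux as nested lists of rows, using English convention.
P = [[1, 2, 3, 4, 7], [5, 6]]

After inserting 5: P = [[5]].
After inserting 1: P = [[1], [5]].
After inserting 2: P = [[1, 2], [5]].
After inserting 6: P = [[1, 2, 6], [5]].
After inserting 3: P = [[1, 2, 3], [5, 6]].
After inserting 4: P = [[1, 2, 3, 4], [5, 6]].
After inserting 7: P = [[1, 2, 3, 4, 7], [5, 6]].

So P = [[1, 2, 3, 4, 7], [5, 6]].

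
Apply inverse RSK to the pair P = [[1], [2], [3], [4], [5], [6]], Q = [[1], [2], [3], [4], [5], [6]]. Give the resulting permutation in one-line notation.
6 5 4 3 2 1

Reverse the RSK construction: for i from n down to 1, find the cell of Q containing i, remove the entry at that cell from P, and reverse-bump it up through P; the value ejected from row 1 is w(i).

Step i=6: Q has 6 at row 6, column 1; remove 6 from row 6 of P and reverse-bump: 6 enters row 5 and ejects 5; 5 enters row 4 and ejects 4; 4 enters row 3 and ejects 3; 3 enters row 2 and ejects 2; 2 enters row 1 and ejects 1. So w(6) = 1. P is now [[2], [3], [4], [5], [6]].
Step i=5: Q has 5 at row 5, column 1; remove 6 from row 5 of P and reverse-bump: 6 enters row 4 and ejects 5; 5 enters row 3 and ejects 4; 4 enters row 2 and ejects 3; 3 enters row 1 and ejects 2. So w(5) = 2. P is now [[3], [4], [5], [6]].
Step i=4: Q has 4 at row 4, column 1; remove 6 from row 4 of P and reverse-bump: 6 enters row 3 and ejects 5; 5 enters row 2 and ejects 4; 4 enters row 1 and ejects 3. So w(4) = 3. P is now [[4], [5], [6]].
Step i=3: Q has 3 at row 3, column 1; remove 6 from row 3 of P and reverse-bump: 6 enters row 2 and ejects 5; 5 enters row 1 and ejects 4. So w(3) = 4. P is now [[5], [6]].
Step i=2: Q has 2 at row 2, column 1; remove 6 from row 2 of P and reverse-bump: 6 enters row 1 and ejects 5. So w(2) = 5. P is now [[6]].
Step i=1: Q has 1 at row 1, column 1; remove that cell from P, ejecting 6. So w(1) = 6. P is now [].

So w = 6 5 4 3 2 1.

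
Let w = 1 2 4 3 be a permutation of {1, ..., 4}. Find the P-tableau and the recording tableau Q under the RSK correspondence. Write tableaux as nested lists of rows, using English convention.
P = [[1, 2, 3], [4]], Q = [[1, 2, 3], [4]]

Insert each entry of the permutation into P by Schensted row insertion, recording in Q the position of each new cell.

Insert 1: appended to row 1. P = [[1]], Q = [[1]].
Insert 2: appended to row 1. P = [[1, 2]], Q = [[1, 2]].
Insert 4: appended to row 1. P = [[1, 2, 4]], Q = [[1, 2, 3]].
Insert 3: 3 bumps 4 from row 1; 4 starts row 2. P = [[1, 2, 3], [4]], Q = [[1, 2, 3], [4]].

So P = [[1, 2, 3], [4]], Q = [[1, 2, 3], [4]].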